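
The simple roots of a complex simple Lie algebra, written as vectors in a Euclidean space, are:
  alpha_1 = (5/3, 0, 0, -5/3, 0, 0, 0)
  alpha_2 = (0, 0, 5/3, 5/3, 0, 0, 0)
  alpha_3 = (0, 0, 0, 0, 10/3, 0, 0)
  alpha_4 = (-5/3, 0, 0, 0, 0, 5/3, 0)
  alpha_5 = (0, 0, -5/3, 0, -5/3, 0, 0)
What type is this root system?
C5

Compute the Cartan integers a_ij = 2(alpha_i, alpha_j)/(alpha_j, alpha_j); the resulting 5x5 Cartan matrix is
[[2, -1, 0, -1, 0], [-1, 2, 0, 0, -1], [0, 0, 2, 0, -2], [-1, 0, 0, 2, 0], [0, -1, -1, 0, 2]].
The roots have two lengths (squared-length ratio 2:1); the short ones are alpha_{1,2,4,5}. The associated Dynkin diagram is a chain of 5 nodes with a double edge at one end; the terminal node there is the unique long simple root (C_5), so the type is C_5 (the algebra sp(10)).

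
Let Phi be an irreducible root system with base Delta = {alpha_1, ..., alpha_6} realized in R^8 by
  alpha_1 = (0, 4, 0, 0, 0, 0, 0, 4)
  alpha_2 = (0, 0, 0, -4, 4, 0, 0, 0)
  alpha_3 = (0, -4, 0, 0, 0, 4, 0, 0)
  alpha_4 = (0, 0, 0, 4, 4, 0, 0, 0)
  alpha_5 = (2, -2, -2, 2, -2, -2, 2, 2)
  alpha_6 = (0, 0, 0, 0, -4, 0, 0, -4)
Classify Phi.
E6

Compute the Cartan integers a_ij = 2(alpha_i, alpha_j)/(alpha_j, alpha_j); the resulting 6x6 Cartan matrix is
[[2, 0, -1, 0, 0, -1], [0, 2, 0, 0, -1, -1], [-1, 0, 2, 0, 0, 0], [0, 0, 0, 2, 0, -1], [0, -1, 0, 0, 2, 0], [-1, -1, 0, -1, 0, 2]].
All simple roots have the same length, so the diagram is simply laced. The associated Dynkin diagram is a chain of 5 nodes with one extra node attached to the third node from one end (E_6), so the type is E_6.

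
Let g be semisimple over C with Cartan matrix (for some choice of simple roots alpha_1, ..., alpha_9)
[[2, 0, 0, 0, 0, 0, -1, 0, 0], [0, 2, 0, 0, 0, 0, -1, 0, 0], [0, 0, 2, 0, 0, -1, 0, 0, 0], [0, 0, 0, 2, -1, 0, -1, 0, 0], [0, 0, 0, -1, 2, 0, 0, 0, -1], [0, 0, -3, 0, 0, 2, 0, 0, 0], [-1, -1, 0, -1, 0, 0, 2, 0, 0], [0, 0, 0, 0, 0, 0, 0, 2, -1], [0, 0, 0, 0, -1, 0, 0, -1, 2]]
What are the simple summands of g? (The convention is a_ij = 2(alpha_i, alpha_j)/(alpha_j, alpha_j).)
type D_7 ⊕ type G_2

The diagram associated to this matrix has two connected components: the simple roots {alpha_1, alpha_2, alpha_4, alpha_5, alpha_7, alpha_8, alpha_9} form a chain of 5 nodes with a fork of two nodes at one end (D_7), and {alpha_3, alpha_6} form two nodes joined by a triple edge (G_2). A semisimple Lie algebra decomposes uniquely as the direct sum of simple ideals, one per connected component of its Dynkin diagram, so g ≅ D_7 ⊕ G_2 (dimension 91 + 14 = 105).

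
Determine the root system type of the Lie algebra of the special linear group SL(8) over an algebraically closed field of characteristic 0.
A_7 (sl(8))

This is sl(8), which has dimension 8^2 - 1 = 63 and rank 8 - 1 = 7 (a Cartan subalgebra is the diagonal traceless matrices). In the classification of classical Lie algebras, the special linear algebra sl(n+1) has type A_n; here n = 7, so the Dynkin diagram is a chain of 7 nodes with single edges (A_7). Hence the type is A_7.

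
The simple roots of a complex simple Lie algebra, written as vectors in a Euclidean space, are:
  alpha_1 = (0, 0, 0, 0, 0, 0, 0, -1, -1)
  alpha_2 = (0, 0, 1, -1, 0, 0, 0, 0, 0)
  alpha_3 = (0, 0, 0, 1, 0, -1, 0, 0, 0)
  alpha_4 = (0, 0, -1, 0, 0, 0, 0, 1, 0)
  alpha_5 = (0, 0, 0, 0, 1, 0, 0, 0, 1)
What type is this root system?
type A_5

Compute the Cartan integers a_ij = 2(alpha_i, alpha_j)/(alpha_j, alpha_j); the resulting 5x5 Cartan matrix is
[[2, 0, 0, -1, -1], [0, 2, -1, -1, 0], [0, -1, 2, 0, 0], [-1, -1, 0, 2, 0], [-1, 0, 0, 0, 2]].
All simple roots have the same length, so the diagram is simply laced. The associated Dynkin diagram is a chain of 5 nodes with single edges (A_5), so the type is A_5 (the algebra sl(6)).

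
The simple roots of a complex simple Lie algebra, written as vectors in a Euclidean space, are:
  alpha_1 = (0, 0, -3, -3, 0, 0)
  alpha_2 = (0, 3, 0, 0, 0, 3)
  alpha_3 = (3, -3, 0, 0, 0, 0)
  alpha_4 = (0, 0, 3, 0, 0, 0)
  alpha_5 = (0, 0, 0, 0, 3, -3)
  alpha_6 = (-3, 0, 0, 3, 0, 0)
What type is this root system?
type B_6

Compute the Cartan integers a_ij = 2(alpha_i, alpha_j)/(alpha_j, alpha_j); the resulting 6x6 Cartan matrix is
[[2, 0, 0, -2, 0, -1], [0, 2, -1, 0, -1, 0], [0, -1, 2, 0, 0, -1], [-1, 0, 0, 2, 0, 0], [0, -1, 0, 0, 2, 0], [-1, 0, -1, 0, 0, 2]].
The roots have two lengths (squared-length ratio 2:1); the short ones are alpha_{4}. The associated Dynkin diagram is a chain of 6 nodes with a double edge at one end; the terminal node there is the unique short simple root (B_6), so the type is B_6 (the algebra so(13)).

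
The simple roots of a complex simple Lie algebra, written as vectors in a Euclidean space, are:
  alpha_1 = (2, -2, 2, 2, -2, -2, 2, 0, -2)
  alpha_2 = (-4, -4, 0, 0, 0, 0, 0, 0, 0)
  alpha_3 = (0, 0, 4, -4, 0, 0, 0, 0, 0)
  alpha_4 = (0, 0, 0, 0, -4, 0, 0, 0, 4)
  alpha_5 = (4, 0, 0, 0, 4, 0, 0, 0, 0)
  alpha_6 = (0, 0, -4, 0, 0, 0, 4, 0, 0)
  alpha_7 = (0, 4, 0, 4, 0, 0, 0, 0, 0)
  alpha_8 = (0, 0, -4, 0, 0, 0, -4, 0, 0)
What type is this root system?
Compute the Cartan integers a_ij = 2(alpha_i, alpha_j)/(alpha_j, alpha_j); the resulting 8x8 Cartan matrix is
[[2, 0, 0, 0, 0, 0, 0, -1], [0, 2, 0, 0, -1, 0, -1, 0], [0, 0, 2, 0, 0, -1, -1, -1], [0, 0, 0, 2, -1, 0, 0, 0], [0, -1, 0, -1, 2, 0, 0, 0], [0, 0, -1, 0, 0, 2, 0, 0], [0, -1, -1, 0, 0, 0, 2, 0], [-1, 0, -1, 0, 0, 0, 0, 2]].
All simple roots have the same length, so the diagram is simply laced. The associated Dynkin diagram is a chain of 7 nodes with one extra node attached to the third node from one end (E_8), so the type is E_8.

E8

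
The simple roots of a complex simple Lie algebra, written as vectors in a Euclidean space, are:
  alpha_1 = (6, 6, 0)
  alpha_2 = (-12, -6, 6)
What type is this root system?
Compute the Cartan integers a_ij = 2(alpha_i, alpha_j)/(alpha_j, alpha_j); the resulting 2x2 Cartan matrix is
[[2, -1], [-3, 2]].
The roots have two lengths (squared-length ratio 3:1); the short ones are alpha_{1}. The associated Dynkin diagram is two nodes joined by a triple edge (G_2), so the type is G_2.

G_2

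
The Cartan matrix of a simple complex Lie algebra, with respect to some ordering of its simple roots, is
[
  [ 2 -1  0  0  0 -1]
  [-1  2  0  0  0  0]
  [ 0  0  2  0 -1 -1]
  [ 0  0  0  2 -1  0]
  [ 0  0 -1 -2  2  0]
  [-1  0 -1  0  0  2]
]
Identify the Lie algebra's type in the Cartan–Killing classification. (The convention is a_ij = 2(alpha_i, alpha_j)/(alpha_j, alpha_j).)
B_6

The matrix has rank 6 with 2's on the diagonal. Reading the off-diagonal entries as Dynkin edges (a single edge where a_ij = a_ji = -1; a double or triple edge where a_ij * a_ji = 2 or 3), the diagram is a chain of 6 nodes with a double edge at one end; the terminal node there is the unique short simple root (B_6). One simple-root ordering that puts it in standard form is (alpha_2, alpha_1, alpha_6, alpha_3, alpha_5, alpha_4). So the algebra is type B_6, i.e. so(13).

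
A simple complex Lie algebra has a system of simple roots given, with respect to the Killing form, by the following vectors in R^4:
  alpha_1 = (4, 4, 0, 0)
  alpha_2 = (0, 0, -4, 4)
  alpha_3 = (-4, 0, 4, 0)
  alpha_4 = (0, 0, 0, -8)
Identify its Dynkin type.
Compute the Cartan integers a_ij = 2(alpha_i, alpha_j)/(alpha_j, alpha_j); the resulting 4x4 Cartan matrix is
[[2, 0, -1, 0], [0, 2, -1, -1], [-1, -1, 2, 0], [0, -2, 0, 2]].
The roots have two lengths (squared-length ratio 2:1); the short ones are alpha_{1,2,3}. The associated Dynkin diagram is a chain of 4 nodes with a double edge at one end; the terminal node there is the unique long simple root (C_4), so the type is C_4 (the algebra sp(8)).

C4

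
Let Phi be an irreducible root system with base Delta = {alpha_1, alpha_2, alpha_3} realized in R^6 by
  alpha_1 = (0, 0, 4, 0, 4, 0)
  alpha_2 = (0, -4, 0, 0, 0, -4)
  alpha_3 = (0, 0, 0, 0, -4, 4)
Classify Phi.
A3

Compute the Cartan integers a_ij = 2(alpha_i, alpha_j)/(alpha_j, alpha_j); the resulting 3x3 Cartan matrix is
[[2, 0, -1], [0, 2, -1], [-1, -1, 2]].
All simple roots have the same length, so the diagram is simply laced. The associated Dynkin diagram is a chain of 3 nodes with single edges (A_3), so the type is A_3 (the algebra sl(4)).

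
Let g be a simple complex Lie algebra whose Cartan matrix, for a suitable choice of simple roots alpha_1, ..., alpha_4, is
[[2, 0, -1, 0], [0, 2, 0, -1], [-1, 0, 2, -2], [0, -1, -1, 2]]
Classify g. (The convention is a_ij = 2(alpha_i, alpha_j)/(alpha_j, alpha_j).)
F_4

The matrix has rank 4 with 2's on the diagonal. Reading the off-diagonal entries as Dynkin edges (a single edge where a_ij = a_ji = -1; a double or triple edge where a_ij * a_ji = 2 or 3), the diagram is a chain of 4 nodes with a double edge between the middle two (F_4). One simple-root ordering that puts it in standard form is (alpha_1, alpha_3, alpha_4, alpha_2). So the algebra is type F_4.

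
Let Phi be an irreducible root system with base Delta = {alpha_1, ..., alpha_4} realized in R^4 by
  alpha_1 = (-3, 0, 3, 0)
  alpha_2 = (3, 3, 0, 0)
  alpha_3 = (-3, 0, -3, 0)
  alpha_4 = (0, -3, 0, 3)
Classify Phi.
Compute the Cartan integers a_ij = 2(alpha_i, alpha_j)/(alpha_j, alpha_j); the resulting 4x4 Cartan matrix is
[[2, -1, 0, 0], [-1, 2, -1, -1], [0, -1, 2, 0], [0, -1, 0, 2]].
All simple roots have the same length, so the diagram is simply laced. The associated Dynkin diagram is a chain of 2 nodes with a fork of two nodes at one end (D_4), so the type is D_4 (the algebra so(8)).

D_4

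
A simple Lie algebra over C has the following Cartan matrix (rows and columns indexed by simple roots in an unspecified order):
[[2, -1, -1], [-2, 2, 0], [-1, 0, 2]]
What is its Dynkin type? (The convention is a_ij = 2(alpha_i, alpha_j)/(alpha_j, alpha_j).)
The matrix has rank 3 with 2's on the diagonal. Reading the off-diagonal entries as Dynkin edges (a single edge where a_ij = a_ji = -1; a double or triple edge where a_ij * a_ji = 2 or 3), the diagram is a chain of 3 nodes with a double edge at one end; the terminal node there is the unique long simple root (C_3). One simple-root ordering that puts it in standard form is (alpha_3, alpha_1, alpha_2). So the algebra is type C_3, i.e. sp(6).

type C_3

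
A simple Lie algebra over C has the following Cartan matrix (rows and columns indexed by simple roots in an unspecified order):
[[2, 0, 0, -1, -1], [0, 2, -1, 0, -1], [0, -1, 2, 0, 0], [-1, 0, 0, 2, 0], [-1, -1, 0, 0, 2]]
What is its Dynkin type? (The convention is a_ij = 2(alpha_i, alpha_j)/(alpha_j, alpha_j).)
A_5

The matrix has rank 5 with 2's on the diagonal. Reading the off-diagonal entries as Dynkin edges (a single edge where a_ij = a_ji = -1; a double or triple edge where a_ij * a_ji = 2 or 3), the diagram is a chain of 5 nodes with single edges (A_5). One simple-root ordering that puts it in standard form is (alpha_3, alpha_2, alpha_5, alpha_1, alpha_4). So the algebra is type A_5, i.e. sl(6).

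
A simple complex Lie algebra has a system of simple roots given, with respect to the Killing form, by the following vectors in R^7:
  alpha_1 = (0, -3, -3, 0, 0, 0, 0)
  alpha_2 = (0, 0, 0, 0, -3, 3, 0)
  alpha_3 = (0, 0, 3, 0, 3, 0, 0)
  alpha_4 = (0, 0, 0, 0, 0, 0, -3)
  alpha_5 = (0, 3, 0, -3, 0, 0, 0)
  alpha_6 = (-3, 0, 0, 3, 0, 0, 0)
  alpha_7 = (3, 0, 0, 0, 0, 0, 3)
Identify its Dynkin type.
B_7

Compute the Cartan integers a_ij = 2(alpha_i, alpha_j)/(alpha_j, alpha_j); the resulting 7x7 Cartan matrix is
[[2, 0, -1, 0, -1, 0, 0], [0, 2, -1, 0, 0, 0, 0], [-1, -1, 2, 0, 0, 0, 0], [0, 0, 0, 2, 0, 0, -1], [-1, 0, 0, 0, 2, -1, 0], [0, 0, 0, 0, -1, 2, -1], [0, 0, 0, -2, 0, -1, 2]].
The roots have two lengths (squared-length ratio 2:1); the short ones are alpha_{4}. The associated Dynkin diagram is a chain of 7 nodes with a double edge at one end; the terminal node there is the unique short simple root (B_7), so the type is B_7 (the algebra so(15)).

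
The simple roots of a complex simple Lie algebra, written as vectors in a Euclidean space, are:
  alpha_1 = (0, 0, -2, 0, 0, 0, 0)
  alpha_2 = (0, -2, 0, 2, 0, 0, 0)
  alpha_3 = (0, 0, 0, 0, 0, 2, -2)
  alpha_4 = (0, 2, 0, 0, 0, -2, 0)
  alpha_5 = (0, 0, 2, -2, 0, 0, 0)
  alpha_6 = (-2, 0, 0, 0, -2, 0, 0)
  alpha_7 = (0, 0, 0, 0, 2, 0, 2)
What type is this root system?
Compute the Cartan integers a_ij = 2(alpha_i, alpha_j)/(alpha_j, alpha_j); the resulting 7x7 Cartan matrix is
[[2, 0, 0, 0, -1, 0, 0], [0, 2, 0, -1, -1, 0, 0], [0, 0, 2, -1, 0, 0, -1], [0, -1, -1, 2, 0, 0, 0], [-2, -1, 0, 0, 2, 0, 0], [0, 0, 0, 0, 0, 2, -1], [0, 0, -1, 0, 0, -1, 2]].
The roots have two lengths (squared-length ratio 2:1); the short ones are alpha_{1}. The associated Dynkin diagram is a chain of 7 nodes with a double edge at one end; the terminal node there is the unique short simple root (B_7), so the type is B_7 (the algebra so(15)).

type B_7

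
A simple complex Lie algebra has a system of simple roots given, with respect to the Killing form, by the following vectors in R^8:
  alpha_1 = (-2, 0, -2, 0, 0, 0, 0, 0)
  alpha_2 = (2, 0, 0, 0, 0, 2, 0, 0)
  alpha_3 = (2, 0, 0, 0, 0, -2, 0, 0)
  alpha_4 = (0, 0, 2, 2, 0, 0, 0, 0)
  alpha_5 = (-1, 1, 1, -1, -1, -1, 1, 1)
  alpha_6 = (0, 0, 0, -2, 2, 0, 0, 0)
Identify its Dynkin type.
Compute the Cartan integers a_ij = 2(alpha_i, alpha_j)/(alpha_j, alpha_j); the resulting 6x6 Cartan matrix is
[[2, -1, -1, -1, 0, 0], [-1, 2, 0, 0, -1, 0], [-1, 0, 2, 0, 0, 0], [-1, 0, 0, 2, 0, -1], [0, -1, 0, 0, 2, 0], [0, 0, 0, -1, 0, 2]].
All simple roots have the same length, so the diagram is simply laced. The associated Dynkin diagram is a chain of 5 nodes with one extra node attached to the third node from one end (E_6), so the type is E_6.

E_6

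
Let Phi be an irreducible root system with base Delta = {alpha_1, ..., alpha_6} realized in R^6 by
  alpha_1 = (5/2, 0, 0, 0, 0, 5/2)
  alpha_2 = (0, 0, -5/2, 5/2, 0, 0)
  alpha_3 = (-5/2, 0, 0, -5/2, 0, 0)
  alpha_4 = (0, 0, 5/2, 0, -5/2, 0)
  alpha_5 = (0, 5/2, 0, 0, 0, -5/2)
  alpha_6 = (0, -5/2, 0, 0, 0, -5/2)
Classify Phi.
Compute the Cartan integers a_ij = 2(alpha_i, alpha_j)/(alpha_j, alpha_j); the resulting 6x6 Cartan matrix is
[[2, 0, -1, 0, -1, -1], [0, 2, -1, -1, 0, 0], [-1, -1, 2, 0, 0, 0], [0, -1, 0, 2, 0, 0], [-1, 0, 0, 0, 2, 0], [-1, 0, 0, 0, 0, 2]].
All simple roots have the same length, so the diagram is simply laced. The associated Dynkin diagram is a chain of 4 nodes with a fork of two nodes at one end (D_6), so the type is D_6 (the algebra so(12)).

D_6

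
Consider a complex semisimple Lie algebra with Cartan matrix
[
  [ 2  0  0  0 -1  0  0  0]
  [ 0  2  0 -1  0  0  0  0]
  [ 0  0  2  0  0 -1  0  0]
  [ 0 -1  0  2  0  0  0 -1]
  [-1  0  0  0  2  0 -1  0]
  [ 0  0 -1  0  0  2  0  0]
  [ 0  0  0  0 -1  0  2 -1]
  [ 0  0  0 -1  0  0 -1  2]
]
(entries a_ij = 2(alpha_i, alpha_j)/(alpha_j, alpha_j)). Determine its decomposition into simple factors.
The diagram associated to this matrix has two connected components: the simple roots {alpha_3, alpha_6} form a chain of 2 nodes with single edges (A_2), and {alpha_1, alpha_2, alpha_4, alpha_5, alpha_7, alpha_8} form a chain of 6 nodes with single edges (A_6). A semisimple Lie algebra decomposes uniquely as the direct sum of simple ideals, one per connected component of its Dynkin diagram, so g ≅ A_2 ⊕ A_6 (dimension 8 + 48 = 56).

A2 + A6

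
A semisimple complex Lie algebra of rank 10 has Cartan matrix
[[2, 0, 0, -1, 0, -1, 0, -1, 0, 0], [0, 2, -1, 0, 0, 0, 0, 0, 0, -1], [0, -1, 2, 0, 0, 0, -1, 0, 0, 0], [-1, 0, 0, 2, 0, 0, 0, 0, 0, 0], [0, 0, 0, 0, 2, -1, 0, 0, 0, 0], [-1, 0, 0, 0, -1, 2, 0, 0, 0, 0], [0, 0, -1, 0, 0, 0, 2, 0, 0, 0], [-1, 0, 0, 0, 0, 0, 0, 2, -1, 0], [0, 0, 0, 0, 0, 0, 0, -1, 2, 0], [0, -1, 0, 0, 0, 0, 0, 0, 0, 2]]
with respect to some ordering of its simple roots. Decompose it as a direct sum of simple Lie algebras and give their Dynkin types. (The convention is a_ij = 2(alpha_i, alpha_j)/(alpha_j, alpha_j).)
The diagram associated to this matrix has two connected components: the simple roots {alpha_2, alpha_3, alpha_7, alpha_10} form a chain of 4 nodes with single edges (A_4), and {alpha_1, alpha_4, alpha_5, alpha_6, alpha_8, alpha_9} form a chain of 5 nodes with one extra node attached to the third node from one end (E_6). A semisimple Lie algebra decomposes uniquely as the direct sum of simple ideals, one per connected component of its Dynkin diagram, so g ≅ A_4 ⊕ E_6 (dimension 24 + 78 = 102).

type A_4 + type E_6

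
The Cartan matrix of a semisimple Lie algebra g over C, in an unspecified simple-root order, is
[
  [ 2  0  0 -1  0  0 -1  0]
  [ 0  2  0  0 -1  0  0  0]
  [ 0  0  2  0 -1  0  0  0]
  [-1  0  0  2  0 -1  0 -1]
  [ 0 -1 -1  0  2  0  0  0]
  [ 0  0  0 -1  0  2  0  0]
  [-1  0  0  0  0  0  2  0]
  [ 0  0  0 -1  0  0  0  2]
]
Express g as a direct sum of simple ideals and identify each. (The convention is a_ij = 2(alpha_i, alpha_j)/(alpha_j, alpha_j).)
type A_3 + type D_5

The diagram associated to this matrix has two connected components: the simple roots {alpha_2, alpha_3, alpha_5} form a chain of 3 nodes with single edges (A_3), and {alpha_1, alpha_4, alpha_6, alpha_7, alpha_8} form a chain of 3 nodes with a fork of two nodes at one end (D_5). A semisimple Lie algebra decomposes uniquely as the direct sum of simple ideals, one per connected component of its Dynkin diagram, so g ≅ A_3 ⊕ D_5 (dimension 15 + 45 = 60).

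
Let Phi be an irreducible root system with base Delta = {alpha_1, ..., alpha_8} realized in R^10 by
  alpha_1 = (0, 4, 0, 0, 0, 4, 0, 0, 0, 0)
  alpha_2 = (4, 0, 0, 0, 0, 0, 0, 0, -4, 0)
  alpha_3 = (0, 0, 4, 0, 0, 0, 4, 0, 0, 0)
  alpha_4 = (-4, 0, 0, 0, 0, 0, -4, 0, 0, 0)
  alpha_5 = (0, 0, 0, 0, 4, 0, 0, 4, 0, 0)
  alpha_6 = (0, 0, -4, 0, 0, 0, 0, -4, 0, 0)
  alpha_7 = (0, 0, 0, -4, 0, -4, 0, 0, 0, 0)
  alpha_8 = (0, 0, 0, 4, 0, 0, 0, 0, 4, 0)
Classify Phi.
A_8

Compute the Cartan integers a_ij = 2(alpha_i, alpha_j)/(alpha_j, alpha_j); the resulting 8x8 Cartan matrix is
[[2, 0, 0, 0, 0, 0, -1, 0], [0, 2, 0, -1, 0, 0, 0, -1], [0, 0, 2, -1, 0, -1, 0, 0], [0, -1, -1, 2, 0, 0, 0, 0], [0, 0, 0, 0, 2, -1, 0, 0], [0, 0, -1, 0, -1, 2, 0, 0], [-1, 0, 0, 0, 0, 0, 2, -1], [0, -1, 0, 0, 0, 0, -1, 2]].
All simple roots have the same length, so the diagram is simply laced. The associated Dynkin diagram is a chain of 8 nodes with single edges (A_8), so the type is A_8 (the algebra sl(9)).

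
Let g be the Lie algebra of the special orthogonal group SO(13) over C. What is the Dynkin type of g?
B6

This is so(13) with 13 odd, which has dimension 13(13-1)/2 = 78 and rank (13-1)/2 = 6. In the classification of classical Lie algebras, the orthogonal algebra so(2n+1) in an odd number of variables has type B_n; here n = 6, so the Dynkin diagram is a chain of 6 nodes with a double edge at one end; the terminal node there is the unique short simple root (B_6). Hence the type is B_6.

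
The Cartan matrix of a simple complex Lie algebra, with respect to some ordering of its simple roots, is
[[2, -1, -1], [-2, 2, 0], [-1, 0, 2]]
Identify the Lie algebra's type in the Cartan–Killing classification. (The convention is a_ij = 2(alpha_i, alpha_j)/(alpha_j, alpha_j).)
The matrix has rank 3 with 2's on the diagonal. Reading the off-diagonal entries as Dynkin edges (a single edge where a_ij = a_ji = -1; a double or triple edge where a_ij * a_ji = 2 or 3), the diagram is a chain of 3 nodes with a double edge at one end; the terminal node there is the unique long simple root (C_3). One simple-root ordering that puts it in standard form is (alpha_3, alpha_1, alpha_2). So the algebra is type C_3, i.e. sp(6).

C_3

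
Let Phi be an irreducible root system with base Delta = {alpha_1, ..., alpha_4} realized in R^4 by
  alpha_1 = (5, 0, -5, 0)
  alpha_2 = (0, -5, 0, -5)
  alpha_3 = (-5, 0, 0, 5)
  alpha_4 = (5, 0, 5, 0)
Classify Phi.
D_4 (so(8))

Compute the Cartan integers a_ij = 2(alpha_i, alpha_j)/(alpha_j, alpha_j); the resulting 4x4 Cartan matrix is
[[2, 0, -1, 0], [0, 2, -1, 0], [-1, -1, 2, -1], [0, 0, -1, 2]].
All simple roots have the same length, so the diagram is simply laced. The associated Dynkin diagram is a chain of 2 nodes with a fork of two nodes at one end (D_4), so the type is D_4 (the algebra so(8)).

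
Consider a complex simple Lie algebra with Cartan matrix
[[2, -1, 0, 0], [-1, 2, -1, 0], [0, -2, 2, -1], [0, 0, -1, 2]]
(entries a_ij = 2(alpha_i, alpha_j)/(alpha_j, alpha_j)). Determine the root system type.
The matrix has rank 4 with 2's on the diagonal. Reading the off-diagonal entries as Dynkin edges (a single edge where a_ij = a_ji = -1; a double or triple edge where a_ij * a_ji = 2 or 3), the diagram is a chain of 4 nodes with a double edge between the middle two (F_4). One simple-root ordering that puts it in standard form is (alpha_4, alpha_3, alpha_2, alpha_1). So the algebra is type F_4.

F_4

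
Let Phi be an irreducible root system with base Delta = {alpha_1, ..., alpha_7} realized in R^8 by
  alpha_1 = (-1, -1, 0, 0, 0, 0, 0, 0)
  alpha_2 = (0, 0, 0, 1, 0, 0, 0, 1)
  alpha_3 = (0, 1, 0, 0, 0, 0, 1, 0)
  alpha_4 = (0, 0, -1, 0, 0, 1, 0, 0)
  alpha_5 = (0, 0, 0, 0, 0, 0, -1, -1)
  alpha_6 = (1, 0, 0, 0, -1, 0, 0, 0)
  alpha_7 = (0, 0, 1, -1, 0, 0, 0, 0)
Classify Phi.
Compute the Cartan integers a_ij = 2(alpha_i, alpha_j)/(alpha_j, alpha_j); the resulting 7x7 Cartan matrix is
[[2, 0, -1, 0, 0, -1, 0], [0, 2, 0, 0, -1, 0, -1], [-1, 0, 2, 0, -1, 0, 0], [0, 0, 0, 2, 0, 0, -1], [0, -1, -1, 0, 2, 0, 0], [-1, 0, 0, 0, 0, 2, 0], [0, -1, 0, -1, 0, 0, 2]].
All simple roots have the same length, so the diagram is simply laced. The associated Dynkin diagram is a chain of 7 nodes with single edges (A_7), so the type is A_7 (the algebra sl(8)).

A7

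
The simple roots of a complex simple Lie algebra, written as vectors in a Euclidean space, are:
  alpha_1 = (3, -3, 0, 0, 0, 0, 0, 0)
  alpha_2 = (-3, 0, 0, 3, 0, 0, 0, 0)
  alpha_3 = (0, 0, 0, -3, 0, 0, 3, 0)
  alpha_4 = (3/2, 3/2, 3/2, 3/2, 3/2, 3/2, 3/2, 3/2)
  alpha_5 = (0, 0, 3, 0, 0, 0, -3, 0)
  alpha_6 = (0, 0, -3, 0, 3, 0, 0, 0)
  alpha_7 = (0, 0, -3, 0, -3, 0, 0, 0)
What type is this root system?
E7

Compute the Cartan integers a_ij = 2(alpha_i, alpha_j)/(alpha_j, alpha_j); the resulting 7x7 Cartan matrix is
[[2, -1, 0, 0, 0, 0, 0], [-1, 2, -1, 0, 0, 0, 0], [0, -1, 2, 0, -1, 0, 0], [0, 0, 0, 2, 0, 0, -1], [0, 0, -1, 0, 2, -1, -1], [0, 0, 0, 0, -1, 2, 0], [0, 0, 0, -1, -1, 0, 2]].
All simple roots have the same length, so the diagram is simply laced. The associated Dynkin diagram is a chain of 6 nodes with one extra node attached to the third node from one end (E_7), so the type is E_7.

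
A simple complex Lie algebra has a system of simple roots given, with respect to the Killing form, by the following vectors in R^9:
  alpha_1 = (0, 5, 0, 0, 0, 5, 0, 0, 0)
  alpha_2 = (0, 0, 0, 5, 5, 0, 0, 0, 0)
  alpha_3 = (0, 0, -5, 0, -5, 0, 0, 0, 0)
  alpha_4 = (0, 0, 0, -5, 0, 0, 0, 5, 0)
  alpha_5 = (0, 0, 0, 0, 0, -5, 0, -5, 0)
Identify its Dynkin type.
A5

Compute the Cartan integers a_ij = 2(alpha_i, alpha_j)/(alpha_j, alpha_j); the resulting 5x5 Cartan matrix is
[[2, 0, 0, 0, -1], [0, 2, -1, -1, 0], [0, -1, 2, 0, 0], [0, -1, 0, 2, -1], [-1, 0, 0, -1, 2]].
All simple roots have the same length, so the diagram is simply laced. The associated Dynkin diagram is a chain of 5 nodes with single edges (A_5), so the type is A_5 (the algebra sl(6)).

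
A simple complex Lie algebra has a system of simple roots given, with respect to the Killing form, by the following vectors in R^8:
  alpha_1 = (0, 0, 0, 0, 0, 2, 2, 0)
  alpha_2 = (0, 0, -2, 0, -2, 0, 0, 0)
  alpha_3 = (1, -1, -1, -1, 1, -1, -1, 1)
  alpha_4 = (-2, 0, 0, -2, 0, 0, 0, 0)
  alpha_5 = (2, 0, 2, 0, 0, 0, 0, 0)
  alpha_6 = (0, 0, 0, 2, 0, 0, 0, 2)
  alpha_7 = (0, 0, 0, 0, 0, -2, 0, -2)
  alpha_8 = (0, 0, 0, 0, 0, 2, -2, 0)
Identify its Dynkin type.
type E_8

Compute the Cartan integers a_ij = 2(alpha_i, alpha_j)/(alpha_j, alpha_j); the resulting 8x8 Cartan matrix is
[[2, 0, -1, 0, 0, 0, -1, 0], [0, 2, 0, 0, -1, 0, 0, 0], [-1, 0, 2, 0, 0, 0, 0, 0], [0, 0, 0, 2, -1, -1, 0, 0], [0, -1, 0, -1, 2, 0, 0, 0], [0, 0, 0, -1, 0, 2, -1, 0], [-1, 0, 0, 0, 0, -1, 2, -1], [0, 0, 0, 0, 0, 0, -1, 2]].
All simple roots have the same length, so the diagram is simply laced. The associated Dynkin diagram is a chain of 7 nodes with one extra node attached to the third node from one end (E_8), so the type is E_8.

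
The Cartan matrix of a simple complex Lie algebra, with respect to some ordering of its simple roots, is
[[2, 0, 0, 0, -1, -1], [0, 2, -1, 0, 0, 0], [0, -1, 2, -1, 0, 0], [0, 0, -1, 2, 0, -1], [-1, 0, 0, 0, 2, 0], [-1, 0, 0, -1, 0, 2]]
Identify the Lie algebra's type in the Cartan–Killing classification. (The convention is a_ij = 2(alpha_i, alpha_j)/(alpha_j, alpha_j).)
The matrix has rank 6 with 2's on the diagonal. Reading the off-diagonal entries as Dynkin edges (a single edge where a_ij = a_ji = -1; a double or triple edge where a_ij * a_ji = 2 or 3), the diagram is a chain of 6 nodes with single edges (A_6). One simple-root ordering that puts it in standard form is (alpha_2, alpha_3, alpha_4, alpha_6, alpha_1, alpha_5). So the algebra is type A_6, i.e. sl(7).

A6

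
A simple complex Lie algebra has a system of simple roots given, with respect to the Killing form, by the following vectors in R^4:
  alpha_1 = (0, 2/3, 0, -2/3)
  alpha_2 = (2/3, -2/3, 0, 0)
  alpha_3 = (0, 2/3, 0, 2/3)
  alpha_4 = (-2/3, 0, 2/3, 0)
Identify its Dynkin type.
D_4

Compute the Cartan integers a_ij = 2(alpha_i, alpha_j)/(alpha_j, alpha_j); the resulting 4x4 Cartan matrix is
[[2, -1, 0, 0], [-1, 2, -1, -1], [0, -1, 2, 0], [0, -1, 0, 2]].
All simple roots have the same length, so the diagram is simply laced. The associated Dynkin diagram is a chain of 2 nodes with a fork of two nodes at one end (D_4), so the type is D_4 (the algebra so(8)).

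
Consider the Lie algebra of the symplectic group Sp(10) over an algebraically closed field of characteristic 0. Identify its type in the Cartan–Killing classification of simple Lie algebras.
This is sp(10), which has dimension 10(10+1)/2 = 55 and rank 10/2 = 5. In the classification of classical Lie algebras, the symplectic algebra sp(2n) has type C_n; here n = 5, so the Dynkin diagram is a chain of 5 nodes with a double edge at one end; the terminal node there is the unique long simple root (C_5). Hence the type is C_5.

C_5 (sp(10))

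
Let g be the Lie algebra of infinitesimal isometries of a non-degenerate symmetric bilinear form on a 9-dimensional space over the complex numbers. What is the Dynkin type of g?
This is so(9) with 9 odd, which has dimension 9(9-1)/2 = 36 and rank (9-1)/2 = 4. In the classification of classical Lie algebras, the orthogonal algebra so(2n+1) in an odd number of variables has type B_n; here n = 4, so the Dynkin diagram is a chain of 4 nodes with a double edge at one end; the terminal node there is the unique short simple root (B_4). Hence the type is B_4.

B4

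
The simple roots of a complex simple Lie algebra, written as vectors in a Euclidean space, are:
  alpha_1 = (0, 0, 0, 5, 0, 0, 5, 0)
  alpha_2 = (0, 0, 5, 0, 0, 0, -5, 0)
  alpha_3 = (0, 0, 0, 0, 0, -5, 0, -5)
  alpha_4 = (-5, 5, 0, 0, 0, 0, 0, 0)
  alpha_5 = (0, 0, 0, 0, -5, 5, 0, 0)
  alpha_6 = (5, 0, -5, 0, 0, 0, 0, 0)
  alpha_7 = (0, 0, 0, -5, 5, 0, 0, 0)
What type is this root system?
A_7

Compute the Cartan integers a_ij = 2(alpha_i, alpha_j)/(alpha_j, alpha_j); the resulting 7x7 Cartan matrix is
[[2, -1, 0, 0, 0, 0, -1], [-1, 2, 0, 0, 0, -1, 0], [0, 0, 2, 0, -1, 0, 0], [0, 0, 0, 2, 0, -1, 0], [0, 0, -1, 0, 2, 0, -1], [0, -1, 0, -1, 0, 2, 0], [-1, 0, 0, 0, -1, 0, 2]].
All simple roots have the same length, so the diagram is simply laced. The associated Dynkin diagram is a chain of 7 nodes with single edges (A_7), so the type is A_7 (the algebra sl(8)).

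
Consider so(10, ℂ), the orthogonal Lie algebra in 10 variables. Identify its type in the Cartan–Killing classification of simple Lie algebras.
This is so(10) with 10 even, which has dimension 10(10-1)/2 = 45 and rank 10/2 = 5. In the classification of classical Lie algebras, the orthogonal algebra so(2n) in an even number of variables has type D_n; here n = 5, so the Dynkin diagram is a chain of 3 nodes with a fork of two nodes at one end (D_5). Hence the type is D_5.

D5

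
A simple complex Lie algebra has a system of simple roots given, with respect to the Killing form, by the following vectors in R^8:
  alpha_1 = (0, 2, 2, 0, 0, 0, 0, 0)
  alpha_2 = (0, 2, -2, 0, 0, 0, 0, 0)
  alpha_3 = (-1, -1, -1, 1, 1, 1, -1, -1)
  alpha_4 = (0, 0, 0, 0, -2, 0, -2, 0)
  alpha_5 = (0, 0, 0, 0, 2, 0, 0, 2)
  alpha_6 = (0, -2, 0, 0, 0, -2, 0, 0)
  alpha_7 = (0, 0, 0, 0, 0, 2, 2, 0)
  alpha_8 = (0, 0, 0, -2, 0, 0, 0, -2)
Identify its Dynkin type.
E8

Compute the Cartan integers a_ij = 2(alpha_i, alpha_j)/(alpha_j, alpha_j); the resulting 8x8 Cartan matrix is
[[2, 0, -1, 0, 0, -1, 0, 0], [0, 2, 0, 0, 0, -1, 0, 0], [-1, 0, 2, 0, 0, 0, 0, 0], [0, 0, 0, 2, -1, 0, -1, 0], [0, 0, 0, -1, 2, 0, 0, -1], [-1, -1, 0, 0, 0, 2, -1, 0], [0, 0, 0, -1, 0, -1, 2, 0], [0, 0, 0, 0, -1, 0, 0, 2]].
All simple roots have the same length, so the diagram is simply laced. The associated Dynkin diagram is a chain of 7 nodes with one extra node attached to the third node from one end (E_8), so the type is E_8.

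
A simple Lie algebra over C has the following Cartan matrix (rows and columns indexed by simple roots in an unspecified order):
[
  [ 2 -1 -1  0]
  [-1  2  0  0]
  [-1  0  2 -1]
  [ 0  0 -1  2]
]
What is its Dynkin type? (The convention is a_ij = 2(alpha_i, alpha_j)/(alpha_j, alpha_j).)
The matrix has rank 4 with 2's on the diagonal. Reading the off-diagonal entries as Dynkin edges (a single edge where a_ij = a_ji = -1; a double or triple edge where a_ij * a_ji = 2 or 3), the diagram is a chain of 4 nodes with single edges (A_4). One simple-root ordering that puts it in standard form is (alpha_4, alpha_3, alpha_1, alpha_2). So the algebra is type A_4, i.e. sl(5).

A_4 (sl(5))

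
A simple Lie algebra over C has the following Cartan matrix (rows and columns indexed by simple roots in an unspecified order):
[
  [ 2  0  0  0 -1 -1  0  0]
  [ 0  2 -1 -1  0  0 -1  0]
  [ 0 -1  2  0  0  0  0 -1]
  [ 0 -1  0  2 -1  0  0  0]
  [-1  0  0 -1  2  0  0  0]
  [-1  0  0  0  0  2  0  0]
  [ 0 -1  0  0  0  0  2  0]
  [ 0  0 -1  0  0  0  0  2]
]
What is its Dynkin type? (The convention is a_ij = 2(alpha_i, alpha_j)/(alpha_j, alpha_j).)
The matrix has rank 8 with 2's on the diagonal. Reading the off-diagonal entries as Dynkin edges (a single edge where a_ij = a_ji = -1; a double or triple edge where a_ij * a_ji = 2 or 3), the diagram is a chain of 7 nodes with one extra node attached to the third node from one end (E_8). One simple-root ordering that puts it in standard form is (alpha_8, alpha_7, alpha_3, alpha_2, alpha_4, alpha_5, alpha_1, alpha_6). So the algebra is type E_8.

E8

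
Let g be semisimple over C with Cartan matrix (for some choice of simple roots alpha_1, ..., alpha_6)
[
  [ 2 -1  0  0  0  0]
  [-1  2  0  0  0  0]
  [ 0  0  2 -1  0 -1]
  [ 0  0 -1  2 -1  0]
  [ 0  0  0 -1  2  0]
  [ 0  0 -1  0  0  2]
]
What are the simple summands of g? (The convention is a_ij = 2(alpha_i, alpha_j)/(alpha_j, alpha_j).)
The diagram associated to this matrix has two connected components: the simple roots {alpha_1, alpha_2} form a chain of 2 nodes with single edges (A_2), and {alpha_3, alpha_4, alpha_5, alpha_6} form a chain of 4 nodes with single edges (A_4). A semisimple Lie algebra decomposes uniquely as the direct sum of simple ideals, one per connected component of its Dynkin diagram, so g ≅ A_2 ⊕ A_4 (dimension 8 + 24 = 32).

A2 ⊕ A4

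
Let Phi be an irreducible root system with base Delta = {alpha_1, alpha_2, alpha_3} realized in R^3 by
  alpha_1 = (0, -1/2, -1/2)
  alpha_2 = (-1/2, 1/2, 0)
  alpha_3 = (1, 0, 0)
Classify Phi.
C3

Compute the Cartan integers a_ij = 2(alpha_i, alpha_j)/(alpha_j, alpha_j); the resulting 3x3 Cartan matrix is
[[2, -1, 0], [-1, 2, -1], [0, -2, 2]].
The roots have two lengths (squared-length ratio 2:1); the short ones are alpha_{1,2}. The associated Dynkin diagram is a chain of 3 nodes with a double edge at one end; the terminal node there is the unique long simple root (C_3), so the type is C_3 (the algebra sp(6)).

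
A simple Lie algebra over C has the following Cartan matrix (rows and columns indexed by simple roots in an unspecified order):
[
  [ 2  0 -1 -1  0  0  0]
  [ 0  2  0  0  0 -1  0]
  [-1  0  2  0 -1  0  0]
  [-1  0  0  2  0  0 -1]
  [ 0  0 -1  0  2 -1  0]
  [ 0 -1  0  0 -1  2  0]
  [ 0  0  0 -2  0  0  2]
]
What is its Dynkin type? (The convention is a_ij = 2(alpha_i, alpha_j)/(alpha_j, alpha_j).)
The matrix has rank 7 with 2's on the diagonal. Reading the off-diagonal entries as Dynkin edges (a single edge where a_ij = a_ji = -1; a double or triple edge where a_ij * a_ji = 2 or 3), the diagram is a chain of 7 nodes with a double edge at one end; the terminal node there is the unique long simple root (C_7). One simple-root ordering that puts it in standard form is (alpha_2, alpha_6, alpha_5, alpha_3, alpha_1, alpha_4, alpha_7). So the algebra is type C_7, i.e. sp(14).

C_7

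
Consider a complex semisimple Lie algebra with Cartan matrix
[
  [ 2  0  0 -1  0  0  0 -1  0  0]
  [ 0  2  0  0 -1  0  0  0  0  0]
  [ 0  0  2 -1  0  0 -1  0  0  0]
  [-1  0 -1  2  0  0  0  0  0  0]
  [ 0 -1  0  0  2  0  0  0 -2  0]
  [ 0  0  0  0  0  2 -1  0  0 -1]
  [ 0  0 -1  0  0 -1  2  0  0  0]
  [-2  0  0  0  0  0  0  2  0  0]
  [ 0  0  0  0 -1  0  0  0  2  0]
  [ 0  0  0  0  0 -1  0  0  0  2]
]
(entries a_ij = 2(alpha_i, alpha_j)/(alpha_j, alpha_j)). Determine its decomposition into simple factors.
type B_3 ⊕ type C_7

The diagram associated to this matrix has two connected components: the simple roots {alpha_2, alpha_5, alpha_9} form a chain of 3 nodes with a double edge at one end; the terminal node there is the unique short simple root (B_3), and {alpha_1, alpha_3, alpha_4, alpha_6, alpha_7, alpha_8, alpha_10} form a chain of 7 nodes with a double edge at one end; the terminal node there is the unique long simple root (C_7). A semisimple Lie algebra decomposes uniquely as the direct sum of simple ideals, one per connected component of its Dynkin diagram, so g ≅ B_3 ⊕ C_7 (dimension 21 + 105 = 126).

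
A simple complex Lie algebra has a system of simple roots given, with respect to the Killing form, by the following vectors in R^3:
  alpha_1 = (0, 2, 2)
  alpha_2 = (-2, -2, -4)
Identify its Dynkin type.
Compute the Cartan integers a_ij = 2(alpha_i, alpha_j)/(alpha_j, alpha_j); the resulting 2x2 Cartan matrix is
[[2, -1], [-3, 2]].
The roots have two lengths (squared-length ratio 3:1); the short ones are alpha_{1}. The associated Dynkin diagram is two nodes joined by a triple edge (G_2), so the type is G_2.

G2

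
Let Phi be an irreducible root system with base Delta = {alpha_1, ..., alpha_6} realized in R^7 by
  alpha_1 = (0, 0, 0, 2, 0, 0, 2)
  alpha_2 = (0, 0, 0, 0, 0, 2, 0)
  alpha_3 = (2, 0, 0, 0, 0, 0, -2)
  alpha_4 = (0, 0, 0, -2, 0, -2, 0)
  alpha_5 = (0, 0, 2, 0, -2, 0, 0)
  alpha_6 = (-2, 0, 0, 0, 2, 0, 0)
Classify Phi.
Compute the Cartan integers a_ij = 2(alpha_i, alpha_j)/(alpha_j, alpha_j); the resulting 6x6 Cartan matrix is
[[2, 0, -1, -1, 0, 0], [0, 2, 0, -1, 0, 0], [-1, 0, 2, 0, 0, -1], [-1, -2, 0, 2, 0, 0], [0, 0, 0, 0, 2, -1], [0, 0, -1, 0, -1, 2]].
The roots have two lengths (squared-length ratio 2:1); the short ones are alpha_{2}. The associated Dynkin diagram is a chain of 6 nodes with a double edge at one end; the terminal node there is the unique short simple root (B_6), so the type is B_6 (the algebra so(13)).

B_6 (so(13))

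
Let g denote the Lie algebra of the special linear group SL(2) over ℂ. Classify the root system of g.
This is sl(2), which has dimension 2^2 - 1 = 3 and rank 2 - 1 = 1 (a Cartan subalgebra is the diagonal traceless matrices). In the classification of classical Lie algebras, the special linear algebra sl(n+1) has type A_n; here n = 1, so the Dynkin diagram is a chain of 1 nodes with single edges (A_1). Hence the type is A_1.

A1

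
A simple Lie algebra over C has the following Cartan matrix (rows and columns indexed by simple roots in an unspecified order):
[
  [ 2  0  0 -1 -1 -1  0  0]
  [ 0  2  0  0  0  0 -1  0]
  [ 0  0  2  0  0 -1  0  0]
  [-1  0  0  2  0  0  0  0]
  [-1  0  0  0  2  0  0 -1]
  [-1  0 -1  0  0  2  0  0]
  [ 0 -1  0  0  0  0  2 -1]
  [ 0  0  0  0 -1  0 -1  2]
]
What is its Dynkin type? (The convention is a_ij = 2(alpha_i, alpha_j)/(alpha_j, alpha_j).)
E_8

The matrix has rank 8 with 2's on the diagonal. Reading the off-diagonal entries as Dynkin edges (a single edge where a_ij = a_ji = -1; a double or triple edge where a_ij * a_ji = 2 or 3), the diagram is a chain of 7 nodes with one extra node attached to the third node from one end (E_8). One simple-root ordering that puts it in standard form is (alpha_3, alpha_4, alpha_6, alpha_1, alpha_5, alpha_8, alpha_7, alpha_2). So the algebra is type E_8.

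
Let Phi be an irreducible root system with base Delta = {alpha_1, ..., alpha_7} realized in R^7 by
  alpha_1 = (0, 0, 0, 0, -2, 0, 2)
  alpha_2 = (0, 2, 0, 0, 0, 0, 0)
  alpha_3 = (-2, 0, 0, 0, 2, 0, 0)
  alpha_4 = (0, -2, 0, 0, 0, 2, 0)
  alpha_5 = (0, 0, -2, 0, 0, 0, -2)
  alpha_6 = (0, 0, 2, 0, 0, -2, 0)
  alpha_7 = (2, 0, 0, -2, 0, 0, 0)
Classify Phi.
B_7 (so(15))

Compute the Cartan integers a_ij = 2(alpha_i, alpha_j)/(alpha_j, alpha_j); the resulting 7x7 Cartan matrix is
[[2, 0, -1, 0, -1, 0, 0], [0, 2, 0, -1, 0, 0, 0], [-1, 0, 2, 0, 0, 0, -1], [0, -2, 0, 2, 0, -1, 0], [-1, 0, 0, 0, 2, -1, 0], [0, 0, 0, -1, -1, 2, 0], [0, 0, -1, 0, 0, 0, 2]].
The roots have two lengths (squared-length ratio 2:1); the short ones are alpha_{2}. The associated Dynkin diagram is a chain of 7 nodes with a double edge at one end; the terminal node there is the unique short simple root (B_7), so the type is B_7 (the algebra so(15)).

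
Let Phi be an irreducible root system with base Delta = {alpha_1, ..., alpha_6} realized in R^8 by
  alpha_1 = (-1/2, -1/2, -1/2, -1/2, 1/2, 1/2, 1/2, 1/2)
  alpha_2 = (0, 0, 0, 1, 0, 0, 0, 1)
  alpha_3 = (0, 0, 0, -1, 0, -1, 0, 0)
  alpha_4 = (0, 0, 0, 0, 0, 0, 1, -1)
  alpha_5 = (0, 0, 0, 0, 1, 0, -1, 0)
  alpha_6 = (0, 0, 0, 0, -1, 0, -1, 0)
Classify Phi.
Compute the Cartan integers a_ij = 2(alpha_i, alpha_j)/(alpha_j, alpha_j); the resulting 6x6 Cartan matrix is
[[2, 0, 0, 0, 0, -1], [0, 2, -1, -1, 0, 0], [0, -1, 2, 0, 0, 0], [0, -1, 0, 2, -1, -1], [0, 0, 0, -1, 2, 0], [-1, 0, 0, -1, 0, 2]].
All simple roots have the same length, so the diagram is simply laced. The associated Dynkin diagram is a chain of 5 nodes with one extra node attached to the third node from one end (E_6), so the type is E_6.

type E_6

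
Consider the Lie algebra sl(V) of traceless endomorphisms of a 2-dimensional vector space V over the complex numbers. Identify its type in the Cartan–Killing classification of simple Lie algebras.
This is sl(2), which has dimension 2^2 - 1 = 3 and rank 2 - 1 = 1 (a Cartan subalgebra is the diagonal traceless matrices). In the classification of classical Lie algebras, the special linear algebra sl(n+1) has type A_n; here n = 1, so the Dynkin diagram is a chain of 1 nodes with single edges (A_1). Hence the type is A_1.

A_1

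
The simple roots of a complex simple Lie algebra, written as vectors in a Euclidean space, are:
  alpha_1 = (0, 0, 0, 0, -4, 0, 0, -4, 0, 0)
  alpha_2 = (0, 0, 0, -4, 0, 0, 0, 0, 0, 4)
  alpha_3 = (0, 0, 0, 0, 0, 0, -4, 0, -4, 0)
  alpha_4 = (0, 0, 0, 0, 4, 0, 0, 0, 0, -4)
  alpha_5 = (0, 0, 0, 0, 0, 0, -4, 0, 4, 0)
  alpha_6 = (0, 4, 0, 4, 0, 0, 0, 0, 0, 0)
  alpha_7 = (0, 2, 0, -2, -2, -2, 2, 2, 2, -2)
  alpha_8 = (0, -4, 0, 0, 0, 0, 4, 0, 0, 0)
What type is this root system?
type E_8

Compute the Cartan integers a_ij = 2(alpha_i, alpha_j)/(alpha_j, alpha_j); the resulting 8x8 Cartan matrix is
[[2, 0, 0, -1, 0, 0, 0, 0], [0, 2, 0, -1, 0, -1, 0, 0], [0, 0, 2, 0, 0, 0, -1, -1], [-1, -1, 0, 2, 0, 0, 0, 0], [0, 0, 0, 0, 2, 0, 0, -1], [0, -1, 0, 0, 0, 2, 0, -1], [0, 0, -1, 0, 0, 0, 2, 0], [0, 0, -1, 0, -1, -1, 0, 2]].
All simple roots have the same length, so the diagram is simply laced. The associated Dynkin diagram is a chain of 7 nodes with one extra node attached to the third node from one end (E_8), so the type is E_8.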